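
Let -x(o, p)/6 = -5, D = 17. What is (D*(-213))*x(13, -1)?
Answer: -108630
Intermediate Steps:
x(o, p) = 30 (x(o, p) = -6*(-5) = 30)
(D*(-213))*x(13, -1) = (17*(-213))*30 = -3621*30 = -108630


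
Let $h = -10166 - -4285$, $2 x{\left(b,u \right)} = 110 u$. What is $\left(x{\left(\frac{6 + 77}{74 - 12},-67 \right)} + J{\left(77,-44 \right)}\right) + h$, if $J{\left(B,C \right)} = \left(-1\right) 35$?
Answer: $-9601$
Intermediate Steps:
$J{\left(B,C \right)} = -35$
$x{\left(b,u \right)} = 55 u$ ($x{\left(b,u \right)} = \frac{110 u}{2} = 55 u$)
$h = -5881$ ($h = -10166 + 4285 = -5881$)
$\left(x{\left(\frac{6 + 77}{74 - 12},-67 \right)} + J{\left(77,-44 \right)}\right) + h = \left(55 \left(-67\right) - 35\right) - 5881 = \left(-3685 - 35\right) - 5881 = -3720 - 5881 = -9601$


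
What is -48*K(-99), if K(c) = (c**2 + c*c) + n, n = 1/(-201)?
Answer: -63040016/67 ≈ -9.4090e+5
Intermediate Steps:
n = -1/201 ≈ -0.0049751
K(c) = -1/201 + 2*c**2 (K(c) = (c**2 + c*c) - 1/201 = (c**2 + c**2) - 1/201 = 2*c**2 - 1/201 = -1/201 + 2*c**2)
-48*K(-99) = -48*(-1/201 + 2*(-99)**2) = -48*(-1/201 + 2*9801) = -48*(-1/201 + 19602) = -48*3940001/201 = -63040016/67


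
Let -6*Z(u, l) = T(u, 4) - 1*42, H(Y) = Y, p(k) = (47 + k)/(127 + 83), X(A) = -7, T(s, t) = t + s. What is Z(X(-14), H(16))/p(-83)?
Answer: -175/4 ≈ -43.750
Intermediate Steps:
T(s, t) = s + t
p(k) = 47/210 + k/210 (p(k) = (47 + k)/210 = (47 + k)*(1/210) = 47/210 + k/210)
Z(u, l) = 19/3 - u/6 (Z(u, l) = -((u + 4) - 1*42)/6 = -((4 + u) - 42)/6 = -(-38 + u)/6 = 19/3 - u/6)
Z(X(-14), H(16))/p(-83) = (19/3 - ⅙*(-7))/(47/210 + (1/210)*(-83)) = (19/3 + 7/6)/(47/210 - 83/210) = 15/(2*(-6/35)) = (15/2)*(-35/6) = -175/4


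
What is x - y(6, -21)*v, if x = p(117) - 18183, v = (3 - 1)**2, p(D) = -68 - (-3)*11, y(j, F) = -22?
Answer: -18130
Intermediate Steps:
p(D) = -35 (p(D) = -68 - 1*(-33) = -68 + 33 = -35)
v = 4 (v = 2**2 = 4)
x = -18218 (x = -35 - 18183 = -18218)
x - y(6, -21)*v = -18218 - (-22)*4 = -18218 - 1*(-88) = -18218 + 88 = -18130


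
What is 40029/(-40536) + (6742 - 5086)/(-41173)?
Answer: -571747211/556329576 ≈ -1.0277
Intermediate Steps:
40029/(-40536) + (6742 - 5086)/(-41173) = 40029*(-1/40536) + 1656*(-1/41173) = -13343/13512 - 1656/41173 = -571747211/556329576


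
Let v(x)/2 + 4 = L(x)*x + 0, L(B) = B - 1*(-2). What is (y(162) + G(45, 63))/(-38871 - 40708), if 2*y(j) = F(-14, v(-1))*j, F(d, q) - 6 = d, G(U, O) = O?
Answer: 585/79579 ≈ 0.0073512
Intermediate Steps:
L(B) = 2 + B (L(B) = B + 2 = 2 + B)
v(x) = -8 + 2*x*(2 + x) (v(x) = -8 + 2*((2 + x)*x + 0) = -8 + 2*(x*(2 + x) + 0) = -8 + 2*(x*(2 + x)) = -8 + 2*x*(2 + x))
F(d, q) = 6 + d
y(j) = -4*j (y(j) = ((6 - 14)*j)/2 = (-8*j)/2 = -4*j)
(y(162) + G(45, 63))/(-38871 - 40708) = (-4*162 + 63)/(-38871 - 40708) = (-648 + 63)/(-79579) = -585*(-1/79579) = 585/79579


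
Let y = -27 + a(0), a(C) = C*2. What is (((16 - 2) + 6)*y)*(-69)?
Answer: 37260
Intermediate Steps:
a(C) = 2*C
y = -27 (y = -27 + 2*0 = -27 + 0 = -27)
(((16 - 2) + 6)*y)*(-69) = (((16 - 2) + 6)*(-27))*(-69) = ((14 + 6)*(-27))*(-69) = (20*(-27))*(-69) = -540*(-69) = 37260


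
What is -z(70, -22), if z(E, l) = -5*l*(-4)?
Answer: 440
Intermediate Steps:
z(E, l) = 20*l (z(E, l) = -(-20)*l = 20*l)
-z(70, -22) = -20*(-22) = -1*(-440) = 440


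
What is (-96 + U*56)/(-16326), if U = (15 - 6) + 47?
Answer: -1520/8163 ≈ -0.18621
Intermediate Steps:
U = 56 (U = 9 + 47 = 56)
(-96 + U*56)/(-16326) = (-96 + 56*56)/(-16326) = (-96 + 3136)*(-1/16326) = 3040*(-1/16326) = -1520/8163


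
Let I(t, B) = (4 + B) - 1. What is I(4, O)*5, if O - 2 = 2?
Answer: 35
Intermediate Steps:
O = 4 (O = 2 + 2 = 4)
I(t, B) = 3 + B
I(4, O)*5 = (3 + 4)*5 = 7*5 = 35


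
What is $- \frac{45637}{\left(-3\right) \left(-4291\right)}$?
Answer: $- \frac{45637}{12873} \approx -3.5452$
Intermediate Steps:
$- \frac{45637}{\left(-3\right) \left(-4291\right)} = - \frac{45637}{12873}$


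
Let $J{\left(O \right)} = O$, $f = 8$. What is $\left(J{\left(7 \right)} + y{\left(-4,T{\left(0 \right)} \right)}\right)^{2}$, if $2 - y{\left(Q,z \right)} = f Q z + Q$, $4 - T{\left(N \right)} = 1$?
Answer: $11881$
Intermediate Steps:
$T{\left(N \right)} = 3$ ($T{\left(N \right)} = 4 - 1 = 3$)
$y{\left(Q,z \right)} = 2 - Q - 8 Q z$ ($y{\left(Q,z \right)} = 2 - \left(8 Q z + Q\right) = 2 - \left(Q + 8 Q z\right) = 2 - Q - 8 Q z$)
$\left(J{\left(7 \right)} + y{\left(-4,T{\left(0 \right)} \right)}\right)^{2} = \left(7 - \left(-6 - 96\right)\right)^{2} = \left(7 + \left(2 + 4 + 96\right)\right)^{2} = \left(7 + 102\right)^{2} = 109^{2} = 11881$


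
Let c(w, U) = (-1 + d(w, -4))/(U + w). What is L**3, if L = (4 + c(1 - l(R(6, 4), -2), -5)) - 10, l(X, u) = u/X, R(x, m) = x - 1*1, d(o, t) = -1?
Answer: -117649/729 ≈ -161.38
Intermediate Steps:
R(x, m) = -1 + x (R(x, m) = x - 1 = -1 + x)
c(w, U) = -2/(U + w) (c(w, U) = (-1 - 1)/(U + w) = -2/(U + w))
L = -49/9 (L = (4 - 2/(-5 + (1 - (-2)/(-1 + 6)))) - 10 = (4 - 2/(-5 + (1 - (-2)/5))) - 10 = (4 - 2/(-5 + (1 - 1*(-2/5)))) - 10 = (4 - 2/(-5 + (1 + 2/5))) - 10 = (4 - 2/(-5 + 7/5)) - 10 = (4 - 2/(-18/5)) - 10 = (4 - 2*(-5/18)) - 10 = (4 + 5/9) - 10 = 41/9 - 10 = -49/9 ≈ -5.4444)
L**3 = (-49/9)**3 = -117649/729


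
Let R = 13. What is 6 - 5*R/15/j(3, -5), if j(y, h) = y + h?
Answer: 49/6 ≈ 8.1667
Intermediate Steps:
j(y, h) = h + y
6 - 5*R/15/j(3, -5) = 6 - 5*13/15/(-5 + 3) = 6 - 5*13*(1/15)/(-2) = 6 - 13*(-1)/(3*2) = 6 - 5*(-13/30) = 6 + 13/6 = 49/6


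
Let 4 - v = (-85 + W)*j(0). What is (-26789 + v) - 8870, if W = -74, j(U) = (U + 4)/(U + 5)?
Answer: -177639/5 ≈ -35528.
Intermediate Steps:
j(U) = (4 + U)/(5 + U)
v = 656/5 (v = 4 - (-85 - 74)*(4 + 0)/(5 + 0) = 4 - (-159)*4/5 = 4 - 1*(-636/5) = 4 + 636/5 = 656/5 ≈ 131.20)
(-26789 + v) - 8870 = (-26789 + 656/5) - 8870 = -133289/5 - 8870 = -177639/5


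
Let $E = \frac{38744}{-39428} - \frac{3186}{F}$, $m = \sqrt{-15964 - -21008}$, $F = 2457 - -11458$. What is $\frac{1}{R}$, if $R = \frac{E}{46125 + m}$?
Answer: $- \frac{6326512149375}{166185092} - \frac{137160155 \sqrt{1261}}{83092546} \approx -38128.0$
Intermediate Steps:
$F = 13915$ ($F = 2457 + 11458 = 13915$)
$m = 2 \sqrt{1261}$ ($m = \sqrt{-15964 + 21008} = \sqrt{5044} = 2 \sqrt{1261} \approx 71.021$)
$E = - \frac{166185092}{137160155}$ ($E = \frac{38744}{-39428} - \frac{3186}{13915} = 38744 \left(- \frac{1}{39428}\right) - \frac{3186}{13915} = - \frac{9686}{9857} - \frac{3186}{13915} = - \frac{166185092}{137160155} \approx -1.2116$)
$R = - \frac{166185092}{137160155 \left(46125 + 2 \sqrt{1261}\right)} \approx -2.6228 \cdot 10^{-5}$
$\frac{1}{R} = \frac{1}{- \frac{1533057473700}{58361936210820011} + \frac{332370184 \sqrt{1261}}{291809681054100055}}$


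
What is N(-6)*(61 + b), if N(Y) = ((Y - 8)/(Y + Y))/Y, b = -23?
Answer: -133/18 ≈ -7.3889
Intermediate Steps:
N(Y) = (-8 + Y)/(2*Y²) (N(Y) = ((-8 + Y)/((2*Y)))/Y = ((-8 + Y)*(1/(2*Y)))/Y = ((-8 + Y)/(2*Y))/Y = (-8 + Y)/(2*Y²))
N(-6)*(61 + b) = ((½)*(-8 - 6)/(-6)²)*(61 - 23) = ((½)*(1/36)*(-14))*38 = -7/36*38 = -133/18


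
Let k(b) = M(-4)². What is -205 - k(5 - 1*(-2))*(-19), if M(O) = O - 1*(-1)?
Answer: -34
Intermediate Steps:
M(O) = 1 + O (M(O) = O + 1 = 1 + O)
k(b) = 9 (k(b) = (1 - 4)² = (-3)² = 9)
-205 - k(5 - 1*(-2))*(-19) = -205 - 9*(-19) = -205 - 1*(-171) = -205 + 171 = -34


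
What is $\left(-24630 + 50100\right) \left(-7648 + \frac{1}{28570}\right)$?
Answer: $- \frac{556528055373}{2857} \approx -1.9479 \cdot 10^{8}$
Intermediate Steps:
$\left(-24630 + 50100\right) \left(-7648 + \frac{1}{28570}\right) = 25470 \left(-7648 + \frac{1}{28570}\right) = 25470 \left(- \frac{218503359}{28570}\right) = - \frac{556528055373}{2857}$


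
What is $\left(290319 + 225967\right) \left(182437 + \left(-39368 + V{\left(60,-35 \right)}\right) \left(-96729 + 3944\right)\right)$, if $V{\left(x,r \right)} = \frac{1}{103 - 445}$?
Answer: $\frac{322499693031565457}{171} \approx 1.886 \cdot 10^{15}$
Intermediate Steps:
$V{\left(x,r \right)} = - \frac{1}{342}$ ($V{\left(x,r \right)} = \frac{1}{-342} = - \frac{1}{342}$)
$\left(290319 + 225967\right) \left(182437 + \left(-39368 + V{\left(60,-35 \right)}\right) \left(-96729 + 3944\right)\right) = \left(290319 + 225967\right) \left(182437 + \left(-39368 - \frac{1}{342}\right) \left(-96729 + 3944\right)\right) = 516286 \left(182437 - - \frac{1249243971745}{342}\right) = 516286 \left(182437 + \frac{1249243971745}{342}\right) = 516286 \cdot \frac{1249306365199}{342} = \frac{322499693031565457}{171}$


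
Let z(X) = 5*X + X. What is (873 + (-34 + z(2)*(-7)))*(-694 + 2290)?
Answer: 1204980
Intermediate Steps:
z(X) = 6*X
(873 + (-34 + z(2)*(-7)))*(-694 + 2290) = (873 + (-34 + (6*2)*(-7)))*(-694 + 2290) = (873 + (-34 + 12*(-7)))*1596 = (873 + (-34 - 84))*1596 = (873 - 118)*1596 = 755*1596 = 1204980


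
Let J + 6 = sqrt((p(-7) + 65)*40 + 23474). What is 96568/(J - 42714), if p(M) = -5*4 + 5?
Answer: -2062692480/912486463 - 48284*sqrt(25474)/912486463 ≈ -2.2690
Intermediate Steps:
p(M) = -15 (p(M) = -20 + 5 = -15)
J = -6 + sqrt(25474) (J = -6 + sqrt((-15 + 65)*40 + 23474) = -6 + sqrt(50*40 + 23474) = -6 + sqrt(2000 + 23474) = -6 + sqrt(25474) ≈ 153.61)
96568/(J - 42714) = 96568/((-6 + sqrt(25474)) - 42714) = 96568/(-42720 + sqrt(25474))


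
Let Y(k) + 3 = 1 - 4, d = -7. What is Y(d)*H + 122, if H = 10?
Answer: 62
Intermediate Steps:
Y(k) = -6 (Y(k) = -3 + (1 - 4) = -3 - 3 = -6)
Y(d)*H + 122 = -6*10 + 122 = -60 + 122 = 62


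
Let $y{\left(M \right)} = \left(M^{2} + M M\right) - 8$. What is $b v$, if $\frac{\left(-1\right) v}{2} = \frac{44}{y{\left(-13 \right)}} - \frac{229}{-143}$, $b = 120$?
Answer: $- \frac{59536}{143} \approx -416.34$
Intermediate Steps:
$y{\left(M \right)} = -8 + 2 M^{2}$ ($y{\left(M \right)} = \left(M^{2} + M^{2}\right) - 8 = 2 M^{2} - 8 = -8 + 2 M^{2}$)
$v = - \frac{7442}{2145}$ ($v = - 2 \left(\frac{44}{-8 + 2 \left(-13\right)^{2}} - \frac{229}{-143}\right) = - 2 \left(\frac{44}{-8 + 2 \cdot 169} - - \frac{229}{143}\right) = - 2 \left(\frac{44}{-8 + 338} + \frac{229}{143}\right) = - 2 \left(\frac{44}{330} + \frac{229}{143}\right) = - 2 \left(44 \cdot \frac{1}{330} + \frac{229}{143}\right) = - 2 \left(\frac{2}{15} + \frac{229}{143}\right) = \left(-2\right) \frac{3721}{2145} = - \frac{7442}{2145} \approx -3.4695$)
$b v = 120 \left(- \frac{7442}{2145}\right) = - \frac{59536}{143}$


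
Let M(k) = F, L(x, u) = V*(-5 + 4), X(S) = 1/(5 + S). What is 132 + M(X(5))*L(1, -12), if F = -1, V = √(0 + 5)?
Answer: 132 + √5 ≈ 134.24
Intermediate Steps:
V = √5 ≈ 2.2361
L(x, u) = -√5 (L(x, u) = √5*(-5 + 4) = √5*(-1) = -√5)
M(k) = -1
132 + M(X(5))*L(1, -12) = 132 - (-1)*√5 = 132 + √5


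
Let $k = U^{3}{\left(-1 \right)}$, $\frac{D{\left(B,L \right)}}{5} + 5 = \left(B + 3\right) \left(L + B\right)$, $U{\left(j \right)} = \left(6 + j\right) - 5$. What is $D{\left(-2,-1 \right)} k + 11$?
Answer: $11$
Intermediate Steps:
$U{\left(j \right)} = 1 + j$
$D{\left(B,L \right)} = -25 + 5 \left(3 + B\right) \left(B + L\right)$ ($D{\left(B,L \right)} = -25 + 5 \left(B + 3\right) \left(L + B\right) = -25 + 5 \left(3 + B\right) \left(B + L\right)$)
$k = 0$ ($k = \left(1 - 1\right)^{3} = 0^{3} = 0$)
$D{\left(-2,-1 \right)} k + 11 = \left(-25 + 5 \left(-2\right)^{2} + 15 \left(-2\right) + 15 \left(-1\right) + 5 \left(-2\right) \left(-1\right)\right) 0 + 11 = \left(-25 + 5 \cdot 4 - 30 - 15 + 10\right) 0 + 11 = \left(-25 + 20 - 30 - 15 + 10\right) 0 + 11 = \left(-40\right) 0 + 11 = 0 + 11 = 11$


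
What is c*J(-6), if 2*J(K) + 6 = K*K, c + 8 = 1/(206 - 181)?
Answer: -597/5 ≈ -119.40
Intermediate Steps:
c = -199/25 (c = -8 + 1/(206 - 181) = -8 + 1/25 = -199/25 ≈ -7.9600)
J(K) = -3 + K**2/2 (J(K) = -3 + (K*K)/2 = -3 + K**2/2)
c*J(-6) = -199*(-3 + (1/2)*(-6)**2)/25 = -199*(-3 + (1/2)*36)/25 = -199*(-3 + 18)/25 = -199/25*15 = -597/5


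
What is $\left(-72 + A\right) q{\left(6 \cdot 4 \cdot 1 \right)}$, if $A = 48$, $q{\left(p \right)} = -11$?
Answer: $264$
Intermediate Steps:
$\left(-72 + A\right) q{\left(6 \cdot 4 \cdot 1 \right)} = \left(-72 + 48\right) \left(-11\right) = \left(-24\right) \left(-11\right) = 264$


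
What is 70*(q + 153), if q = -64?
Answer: 6230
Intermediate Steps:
70*(q + 153) = 70*(-64 + 153) = 70*89 = 6230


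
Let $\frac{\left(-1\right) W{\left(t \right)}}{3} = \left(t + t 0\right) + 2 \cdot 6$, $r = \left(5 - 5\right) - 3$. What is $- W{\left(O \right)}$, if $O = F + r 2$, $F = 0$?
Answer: $18$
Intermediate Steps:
$r = -3$ ($r = 0 - 3 = -3$)
$O = -6$ ($O = 0 - 6 = -6$)
$W{\left(t \right)} = -36 - 3 t$ ($W{\left(t \right)} = - 3 \left(\left(t + t 0\right) + 2 \cdot 6\right) = - 3 \left(\left(t + 0\right) + 12\right) = - 3 \left(t + 12\right) = - 3 \left(12 + t\right) = -36 - 3 t$)
$- W{\left(O \right)} = - (-36 - -18) = - (-36 + 18) = \left(-1\right) \left(-18\right) = 18$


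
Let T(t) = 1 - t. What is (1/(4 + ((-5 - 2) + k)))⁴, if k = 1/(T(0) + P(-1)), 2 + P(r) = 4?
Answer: 81/4096 ≈ 0.019775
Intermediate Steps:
P(r) = 2 (P(r) = -2 + 4 = 2)
k = ⅓ (k = 1/((1 - 1*0) + 2) = 1/((1 + 0) + 2) = 1/(1 + 2) = 1/3 = ⅓ ≈ 0.33333)
(1/(4 + ((-5 - 2) + k)))⁴ = (1/(4 + ((-5 - 2) + ⅓)))⁴ = (1/(4 + (-7 + ⅓)))⁴ = (1/(4 - 20/3))⁴ = (1/(-8/3))⁴ = (-3/8)⁴ = 81/4096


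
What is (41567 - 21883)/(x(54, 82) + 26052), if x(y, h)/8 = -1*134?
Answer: 4921/6245 ≈ 0.78799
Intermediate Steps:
x(y, h) = -1072 (x(y, h) = 8*(-1*134) = 8*(-134) = -1072)
(41567 - 21883)/(x(54, 82) + 26052) = (41567 - 21883)/(-1072 + 26052) = 19684/24980 = 19684*(1/24980) = 4921/6245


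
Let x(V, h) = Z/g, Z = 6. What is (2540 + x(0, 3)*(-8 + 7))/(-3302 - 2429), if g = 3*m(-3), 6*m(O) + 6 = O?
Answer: -7624/17193 ≈ -0.44344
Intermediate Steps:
m(O) = -1 + O/6
g = -9/2 (g = 3*(-1 + (1/6)*(-3)) = 3*(-1 - 1/2) = 3*(-3/2) = -9/2 ≈ -4.5000)
x(V, h) = -4/3 (x(V, h) = 6/(-9/2) = 6*(-2/9) = -4/3)
(2540 + x(0, 3)*(-8 + 7))/(-3302 - 2429) = (2540 - 4*(-8 + 7)/3)/(-3302 - 2429) = (2540 - 4/3*(-1))/(-5731) = (2540 + 4/3)*(-1/5731) = (7624/3)*(-1/5731) = -7624/17193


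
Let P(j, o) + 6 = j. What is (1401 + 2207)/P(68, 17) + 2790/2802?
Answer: 856883/14477 ≈ 59.189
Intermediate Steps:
P(j, o) = -6 + j
(1401 + 2207)/P(68, 17) + 2790/2802 = (1401 + 2207)/(-6 + 68) + 2790/2802 = 3608/62 + 2790*(1/2802) = 3608*(1/62) + 465/467 = 1804/31 + 465/467 = 856883/14477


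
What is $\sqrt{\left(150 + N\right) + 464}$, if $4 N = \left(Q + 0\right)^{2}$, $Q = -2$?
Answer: $\sqrt{615} \approx 24.799$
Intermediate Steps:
$N = 1$ ($N = \frac{\left(-2 + 0\right)^{2}}{4} = \frac{\left(-2\right)^{2}}{4} = \frac{1}{4} \cdot 4 = 1$)
$\sqrt{\left(150 + N\right) + 464} = \sqrt{\left(150 + 1\right) + 464} = \sqrt{151 + 464} = \sqrt{615}$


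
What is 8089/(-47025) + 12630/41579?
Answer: 257593219/1955252475 ≈ 0.13174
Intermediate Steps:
8089/(-47025) + 12630/41579 = 8089*(-1/47025) + 12630*(1/41579) = -8089/47025 + 12630/41579 = 257593219/1955252475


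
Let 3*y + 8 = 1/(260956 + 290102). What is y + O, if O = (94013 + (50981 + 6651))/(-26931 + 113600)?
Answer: -131381508517/143278937406 ≈ -0.91696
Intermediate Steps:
y = -4408463/1653174 (y = -8/3 + 1/(3*(260956 + 290102)) = -8/3 + (⅓)/551058 = -8/3 + (⅓)*(1/551058) = -8/3 + 1/1653174 = -4408463/1653174 ≈ -2.6667)
O = 151645/86669 (O = (94013 + 57632)/86669 = 151645*(1/86669) = 151645/86669 ≈ 1.7497)
y + O = -4408463/1653174 + 151645/86669 = -131381508517/143278937406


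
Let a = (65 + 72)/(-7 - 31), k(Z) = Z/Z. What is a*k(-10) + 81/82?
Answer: -2039/779 ≈ -2.6175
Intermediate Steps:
k(Z) = 1
a = -137/38 (a = 137/(-38) = 137*(-1/38) = -137/38 ≈ -3.6053)
a*k(-10) + 81/82 = -137/38*1 + 81/82 = -137/38 + 81*(1/82) = -137/38 + 81/82 = -2039/779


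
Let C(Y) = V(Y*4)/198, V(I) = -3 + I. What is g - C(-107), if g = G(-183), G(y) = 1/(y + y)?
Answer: 13129/6039 ≈ 2.1740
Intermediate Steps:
G(y) = 1/(2*y)
C(Y) = -1/66 + 2*Y/99 (C(Y) = (-3 + Y*4)/198 = (-3 + 4*Y)*(1/198) = -1/66 + 2*Y/99)
g = -1/366 (g = (½)/(-183) = (½)*(-1/183) = -1/366 ≈ -0.0027322)
g - C(-107) = -1/366 - (-1/66 + (2/99)*(-107)) = -1/366 - (-1/66 - 214/99) = -1/366 - 1*(-431/198) = -1/366 + 431/198 = 13129/6039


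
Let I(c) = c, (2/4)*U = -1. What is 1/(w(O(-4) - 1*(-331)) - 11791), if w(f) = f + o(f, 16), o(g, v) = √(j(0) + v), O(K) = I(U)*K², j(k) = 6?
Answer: -5746/66033021 - √22/132066042 ≈ -8.7053e-5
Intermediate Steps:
U = -2 (U = 2*(-1) = -2)
O(K) = -2*K²
o(g, v) = √(6 + v)
w(f) = f + √22 (w(f) = f + √(6 + 16) = f + √22)
1/(w(O(-4) - 1*(-331)) - 11791) = 1/(((-2*(-4)² - 1*(-331)) + √22) - 11791) = 1/(((-2*16 + 331) + √22) - 11791) = 1/(((-32 + 331) + √22) - 11791) = 1/((299 + √22) - 11791) = 1/(-11492 + √22)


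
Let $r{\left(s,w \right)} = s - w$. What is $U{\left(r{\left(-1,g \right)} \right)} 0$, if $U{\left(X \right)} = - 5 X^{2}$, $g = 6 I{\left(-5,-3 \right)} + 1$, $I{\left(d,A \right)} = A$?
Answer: $0$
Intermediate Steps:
$g = -17$ ($g = 6 \left(-3\right) + 1 = -18 + 1 = -17$)
$U{\left(r{\left(-1,g \right)} \right)} 0 = - 5 \left(-1 - -17\right)^{2} \cdot 0 = - 5 \left(-1 + 17\right)^{2} \cdot 0 = - 5 \cdot 16^{2} \cdot 0 = \left(-5\right) 256 \cdot 0 = \left(-1280\right) 0 = 0$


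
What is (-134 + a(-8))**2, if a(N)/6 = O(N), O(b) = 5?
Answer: 10816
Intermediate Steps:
a(N) = 30 (a(N) = 6*5 = 30)
(-134 + a(-8))**2 = (-134 + 30)**2 = (-104)**2 = 10816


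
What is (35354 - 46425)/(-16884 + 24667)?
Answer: -11071/7783 ≈ -1.4225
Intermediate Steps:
(35354 - 46425)/(-16884 + 24667) = -11071/7783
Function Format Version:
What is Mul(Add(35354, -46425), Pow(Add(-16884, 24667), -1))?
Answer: Rational(-11071, 7783) ≈ -1.4225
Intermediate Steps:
Mul(Add(35354, -46425), Pow(Add(-16884, 24667), -1)) = Mul(-11071, Pow(7783, -1)) = Mul(-11071, Rational(1, 7783)) = Rational(-11071, 7783)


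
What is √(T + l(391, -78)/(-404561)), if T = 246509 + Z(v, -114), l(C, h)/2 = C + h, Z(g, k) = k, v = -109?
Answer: √40327371509185609/404561 ≈ 496.38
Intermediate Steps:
l(C, h) = 2*C + 2*h (l(C, h) = 2*(C + h) = 2*C + 2*h)
T = 246395 (T = 246509 - 114 = 246395)
√(T + l(391, -78)/(-404561)) = √(246395 + (2*391 + 2*(-78))/(-404561)) = √(246395 + (782 - 156)*(-1/404561)) = √(246395 + 626*(-1/404561)) = √(246395 - 626/404561) = √(99681806969/404561) = √40327371509185609/404561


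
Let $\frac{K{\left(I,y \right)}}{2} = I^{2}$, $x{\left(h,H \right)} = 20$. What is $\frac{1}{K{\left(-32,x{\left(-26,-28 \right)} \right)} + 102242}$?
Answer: $\frac{1}{104290} \approx 9.5886 \cdot 10^{-6}$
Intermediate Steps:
$K{\left(I,y \right)} = 2 I^{2}$
$\frac{1}{K{\left(-32,x{\left(-26,-28 \right)} \right)} + 102242} = \frac{1}{2 \left(-32\right)^{2} + 102242} = \frac{1}{2 \cdot 1024 + 102242} = \frac{1}{2048 + 102242} = \frac{1}{104290}$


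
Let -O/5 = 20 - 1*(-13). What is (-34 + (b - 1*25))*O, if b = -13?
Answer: 11880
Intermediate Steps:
O = -165 (O = -5*(20 - 1*(-13)) = -5*(20 + 13) = -5*33 = -165)
(-34 + (b - 1*25))*O = (-34 + (-13 - 1*25))*(-165) = (-34 + (-13 - 25))*(-165) = (-34 - 38)*(-165) = -72*(-165) = 11880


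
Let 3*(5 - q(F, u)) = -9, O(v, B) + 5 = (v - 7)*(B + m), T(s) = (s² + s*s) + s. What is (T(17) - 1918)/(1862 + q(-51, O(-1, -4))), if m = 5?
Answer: -1323/1870 ≈ -0.70749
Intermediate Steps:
T(s) = s + 2*s² (T(s) = (s² + s²) + s = 2*s² + s = s + 2*s²)
O(v, B) = -5 + (-7 + v)*(5 + B) (O(v, B) = -5 + (v - 7)*(B + 5) = -5 + (-7 + v)*(5 + B))
q(F, u) = 8 (q(F, u) = 5 - ⅓*(-9) = 5 + 3 = 8)
(T(17) - 1918)/(1862 + q(-51, O(-1, -4))) = (17*(1 + 2*17) - 1918)/(1862 + 8) = (17*(1 + 34) - 1918)/1870 = (17*35 - 1918)*(1/1870) = (595 - 1918)*(1/1870) = -1323*1/1870 = -1323/1870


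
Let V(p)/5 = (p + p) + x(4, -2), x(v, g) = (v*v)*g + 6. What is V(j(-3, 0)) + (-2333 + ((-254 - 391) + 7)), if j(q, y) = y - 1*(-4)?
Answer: -3061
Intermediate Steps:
x(v, g) = 6 + g*v² (x(v, g) = v²*g + 6 = g*v² + 6 = 6 + g*v²)
j(q, y) = 4 + y (j(q, y) = y + 4 = 4 + y)
V(p) = -130 + 10*p (V(p) = 5*((p + p) + (6 - 2*4²)) = 5*(2*p + (6 - 2*16)) = 5*(2*p + (6 - 32)) = 5*(2*p - 26) = 5*(-26 + 2*p) = -130 + 10*p)
V(j(-3, 0)) + (-2333 + ((-254 - 391) + 7)) = (-130 + 10*(4 + 0)) + (-2333 + ((-254 - 391) + 7)) = (-130 + 10*4) + (-2333 + (-645 + 7)) = (-130 + 40) + (-2333 - 638) = -90 - 2971 = -3061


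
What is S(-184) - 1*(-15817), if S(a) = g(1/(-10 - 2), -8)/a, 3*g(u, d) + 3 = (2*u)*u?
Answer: 628631063/39744 ≈ 15817.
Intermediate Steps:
g(u, d) = -1 + 2*u**2/3 (g(u, d) = -1 + ((2*u)*u)/3 = -1 + (2*u**2)/3 = -1 + 2*u**2/3)
S(a) = -215/(216*a) (S(a) = (-1 + 2*(1/(-10 - 2))**2/3)/a = (-1 + 2*(1/(-12))**2/3)/a = (-1 + 2*(-1/12)**2/3)/a = (-1 + (2/3)*(1/144))/a = (-1 + 1/216)/a = -215/(216*a))
S(-184) - 1*(-15817) = -215/216/(-184) - 1*(-15817) = -215/216*(-1/184) + 15817 = 215/39744 + 15817 = 628631063/39744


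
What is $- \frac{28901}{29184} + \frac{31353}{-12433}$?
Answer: $- \frac{1274332085}{362844672} \approx -3.5121$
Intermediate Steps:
$- \frac{28901}{29184} + \frac{31353}{-12433} = \left(-28901\right) \frac{1}{29184} + 31353 \left(- \frac{1}{12433}\right) = - \frac{28901}{29184} - \frac{31353}{12433} = - \frac{1274332085}{362844672}$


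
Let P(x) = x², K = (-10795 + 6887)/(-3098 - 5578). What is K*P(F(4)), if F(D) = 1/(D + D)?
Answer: 977/138816 ≈ 0.0070381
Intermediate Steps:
K = 977/2169 (K = -3908/(-8676) = -3908*(-1/8676) = 977/2169 ≈ 0.45044)
F(D) = 1/(2*D)
K*P(F(4)) = 977*((½)/4)²/2169 = 977*((½)*(¼))²/2169 = 977*(⅛)²/2169 = (977/2169)*(1/64) = 977/138816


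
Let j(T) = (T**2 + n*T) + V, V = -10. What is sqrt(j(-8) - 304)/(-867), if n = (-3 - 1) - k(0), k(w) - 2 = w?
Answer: -I*sqrt(202)/867 ≈ -0.016393*I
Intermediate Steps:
k(w) = 2 + w
n = -6 (n = (-3 - 1) - (2 + 0) = -4 - 1*2 = -4 - 2 = -6)
j(T) = -10 + T**2 - 6*T (j(T) = (T**2 - 6*T) - 10 = -10 + T**2 - 6*T)
sqrt(j(-8) - 304)/(-867) = sqrt((-10 + (-8)**2 - 6*(-8)) - 304)/(-867) = sqrt((-10 + 64 + 48) - 304)*(-1/867) = sqrt(102 - 304)*(-1/867) = sqrt(-202)*(-1/867) = (I*sqrt(202))*(-1/867) = -I*sqrt(202)/867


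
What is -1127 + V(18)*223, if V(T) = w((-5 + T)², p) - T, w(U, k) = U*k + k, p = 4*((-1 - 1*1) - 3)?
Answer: -763341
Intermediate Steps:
p = -20 (p = 4*((-1 - 1) - 3) = 4*(-2 - 3) = 4*(-5) = -20)
w(U, k) = k + U*k
V(T) = -20 - T - 20*(-5 + T)² (V(T) = -20*(1 + (-5 + T)²) - T = (-20 - 20*(-5 + T)²) - T = -20 - T - 20*(-5 + T)²)
-1127 + V(18)*223 = -1127 + (-520 - 20*18² + 199*18)*223 = -1127 + (-520 - 20*324 + 3582)*223 = -1127 + (-520 - 6480 + 3582)*223 = -1127 - 3418*223 = -1127 - 762214 = -763341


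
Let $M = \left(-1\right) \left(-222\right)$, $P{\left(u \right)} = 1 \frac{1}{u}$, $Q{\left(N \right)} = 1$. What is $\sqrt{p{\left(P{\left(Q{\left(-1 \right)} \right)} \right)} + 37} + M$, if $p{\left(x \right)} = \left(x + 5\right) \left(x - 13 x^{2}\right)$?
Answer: $222 + i \sqrt{35} \approx 222.0 + 5.9161 i$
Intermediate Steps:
$P{\left(u \right)} = \frac{1}{u}$
$p{\left(x \right)} = \left(5 + x\right) \left(x - 13 x^{2}\right)$
$M = 222$
$\sqrt{p{\left(P{\left(Q{\left(-1 \right)} \right)} \right)} + 37} + M = \sqrt{\frac{5 - \frac{64}{1} - 13 \left(1^{-1}\right)^{2}}{1} + 37} + 222 = \sqrt{1 \left(5 - 64 - 13 \cdot 1^{2}\right) + 37} + 222 = \sqrt{1 \left(5 - 64 - 13\right) + 37} + 222 = \sqrt{1 \left(-72\right) + 37} + 222 = \sqrt{-72 + 37} + 222 = \sqrt{-35} + 222 = i \sqrt{35} + 222 = 222 + i \sqrt{35}$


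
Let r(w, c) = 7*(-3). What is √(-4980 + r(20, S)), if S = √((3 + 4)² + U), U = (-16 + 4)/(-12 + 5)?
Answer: I*√5001 ≈ 70.718*I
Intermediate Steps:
U = 12/7 (U = -12/(-7) = -12*(-⅐) = 12/7 ≈ 1.7143)
S = √2485/7 (S = √((3 + 4)² + 12/7) = √(7² + 12/7) = √(49 + 12/7) = √(355/7) = √2485/7 ≈ 7.1214)
r(w, c) = -21
√(-4980 + r(20, S)) = √(-4980 - 21) = √(-5001) = I*√5001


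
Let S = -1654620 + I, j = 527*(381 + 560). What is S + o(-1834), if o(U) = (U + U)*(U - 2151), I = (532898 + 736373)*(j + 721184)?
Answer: 1544831273021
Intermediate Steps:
j = 495907 (j = 527*941 = 495907)
I = 1544818310661 (I = (532898 + 736373)*(495907 + 721184) = 1269271*1217091 = 1544818310661)
o(U) = 2*U*(-2151 + U) (o(U) = (2*U)*(-2151 + U) = 2*U*(-2151 + U))
S = 1544816656041 (S = -1654620 + 1544818310661 = 1544816656041)
S + o(-1834) = 1544816656041 + 2*(-1834)*(-2151 - 1834) = 1544816656041 + 2*(-1834)*(-3985) = 1544816656041 + 14616980 = 1544831273021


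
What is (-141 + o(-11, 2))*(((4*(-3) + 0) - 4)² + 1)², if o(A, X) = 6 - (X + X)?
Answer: -9180811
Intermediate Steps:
o(A, X) = 6 - 2*X
(-141 + o(-11, 2))*(((4*(-3) + 0) - 4)² + 1)² = (-141 + (6 - 2*2))*(((4*(-3) + 0) - 4)² + 1)² = (-141 + (6 - 4))*(((-12 + 0) - 4)² + 1)² = (-141 + 2)*((-12 - 4)² + 1)² = -139*((-16)² + 1)² = -139*(256 + 1)² = -139*257² = -139*66049 = -9180811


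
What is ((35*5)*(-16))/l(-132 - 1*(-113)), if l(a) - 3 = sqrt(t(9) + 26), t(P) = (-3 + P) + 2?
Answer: 336 - 112*sqrt(34) ≈ -317.07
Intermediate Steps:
t(P) = -1 + P
l(a) = 3 + sqrt(34) (l(a) = 3 + sqrt((-1 + 9) + 26) = 3 + sqrt(8 + 26) = 3 + sqrt(34))
((35*5)*(-16))/l(-132 - 1*(-113)) = ((35*5)*(-16))/(3 + sqrt(34)) = (175*(-16))/(3 + sqrt(34)) = -2800/(3 + sqrt(34))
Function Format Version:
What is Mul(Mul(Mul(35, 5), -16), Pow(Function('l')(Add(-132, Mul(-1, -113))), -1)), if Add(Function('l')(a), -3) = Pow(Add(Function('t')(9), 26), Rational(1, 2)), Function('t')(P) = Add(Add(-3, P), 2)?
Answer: Add(336, Mul(-112, Pow(34, Rational(1, 2)))) ≈ -317.07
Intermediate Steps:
Function('t')(P) = Add(-1, P)
Function('l')(a) = Add(3, Pow(34, Rational(1, 2))) (Function('l')(a) = Add(3, Pow(Add(Add(-1, 9), 26), Rational(1, 2))) = Add(3, Pow(Add(8, 26), Rational(1, 2))) = Add(3, Pow(34, Rational(1, 2))))
Mul(Mul(Mul(35, 5), -16), Pow(Function('l')(Add(-132, Mul(-1, -113))), -1)) = Mul(Mul(Mul(35, 5), -16), Pow(Add(3, Pow(34, Rational(1, 2))), -1)) = Mul(Mul(175, -16), Pow(Add(3, Pow(34, Rational(1, 2))), -1)) = Mul(-2800, Pow(Add(3, Pow(34, Rational(1, 2))), -1))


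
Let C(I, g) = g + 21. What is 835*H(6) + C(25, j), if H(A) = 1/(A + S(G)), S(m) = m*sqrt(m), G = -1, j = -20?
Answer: 5047/37 + 835*I/37 ≈ 136.41 + 22.568*I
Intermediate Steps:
S(m) = m**(3/2)
C(I, g) = 21 + g
H(A) = 1/(A - I) (H(A) = 1/(A + (-1)**(3/2)) = 1/(A - I))
835*H(6) + C(25, j) = 835/(6 - I) + (21 - 20) = 835*((6 + I)/37) + 1 = 835*(6 + I)/37 + 1 = 1 + 835*(6 + I)/37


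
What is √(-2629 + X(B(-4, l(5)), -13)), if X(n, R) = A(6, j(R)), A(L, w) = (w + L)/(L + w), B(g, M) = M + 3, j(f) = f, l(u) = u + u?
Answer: 6*I*√73 ≈ 51.264*I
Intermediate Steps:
l(u) = 2*u
B(g, M) = 3 + M
A(L, w) = 1 (A(L, w) = (L + w)/(L + w) = 1)
X(n, R) = 1
√(-2629 + X(B(-4, l(5)), -13)) = √(-2629 + 1) = √(-2628) = 6*I*√73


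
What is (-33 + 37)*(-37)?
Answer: -148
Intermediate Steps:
(-33 + 37)*(-37) = 4*(-37) = -148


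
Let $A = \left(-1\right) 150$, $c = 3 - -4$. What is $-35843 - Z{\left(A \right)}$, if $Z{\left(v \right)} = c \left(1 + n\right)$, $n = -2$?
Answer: $-35836$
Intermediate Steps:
$c = 7$ ($c = 3 + 4 = 7$)
$A = -150$
$Z{\left(v \right)} = -7$ ($Z{\left(v \right)} = 7 \left(1 - 2\right) = 7 \left(-1\right) = -7$)
$-35843 - Z{\left(A \right)} = -35843 - -7 = -35843 + 7 = -35836$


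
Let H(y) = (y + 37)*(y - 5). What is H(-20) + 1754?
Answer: 1329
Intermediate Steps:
H(y) = (-5 + y)*(37 + y) (H(y) = (37 + y)*(-5 + y) = (-5 + y)*(37 + y))
H(-20) + 1754 = (-185 + (-20)**2 + 32*(-20)) + 1754 = (-185 + 400 - 640) + 1754 = -425 + 1754 = 1329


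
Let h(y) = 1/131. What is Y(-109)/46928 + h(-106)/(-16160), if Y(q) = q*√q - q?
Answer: 14418857/6209043680 - 109*I*√109/46928 ≈ 0.0023222 - 0.02425*I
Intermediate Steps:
h(y) = 1/131
Y(q) = q^(3/2) - q
Y(-109)/46928 + h(-106)/(-16160) = ((-109)^(3/2) - 1*(-109))/46928 + (1/131)/(-16160) = (-109*I*√109 + 109)*(1/46928) + (1/131)*(-1/16160) = (109 - 109*I*√109)*(1/46928) - 1/2116960 = (109/46928 - 109*I*√109/46928) - 1/2116960 = 14418857/6209043680 - 109*I*√109/46928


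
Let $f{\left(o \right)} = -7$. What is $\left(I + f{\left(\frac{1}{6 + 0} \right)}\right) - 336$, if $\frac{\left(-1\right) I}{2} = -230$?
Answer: $117$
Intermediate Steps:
$I = 460$ ($I = \left(-2\right) \left(-230\right) = 460$)
$\left(I + f{\left(\frac{1}{6 + 0} \right)}\right) - 336 = \left(460 - 7\right) - 336 = 453 - 336 = 117$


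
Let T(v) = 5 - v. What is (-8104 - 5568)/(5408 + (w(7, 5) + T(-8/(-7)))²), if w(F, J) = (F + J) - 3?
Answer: -167482/68273 ≈ -2.4531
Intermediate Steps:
w(F, J) = -3 + F + J
(-8104 - 5568)/(5408 + (w(7, 5) + T(-8/(-7)))²) = (-8104 - 5568)/(5408 + ((-3 + 7 + 5) + (5 - (-8)/(-7)))²) = -13672/(5408 + (9 + (5 - (-8)*(-1)/7))²) = -13672/(5408 + (9 + (5 - 1*8/7))²) = -13672/(5408 + (9 + (5 - 8/7))²) = -13672/(5408 + (9 + 27/7)²) = -13672/(5408 + (90/7)²) = -13672/(5408 + 8100/49) = -13672/273092/49 = -13672*49/273092 = -167482/68273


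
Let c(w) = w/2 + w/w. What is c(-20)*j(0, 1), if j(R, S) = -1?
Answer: 9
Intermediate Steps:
c(w) = 1 + w/2 (c(w) = w*(1/2) + 1 = w/2 + 1 = 1 + w/2)
c(-20)*j(0, 1) = (1 + (1/2)*(-20))*(-1) = (1 - 10)*(-1) = -9*(-1) = 9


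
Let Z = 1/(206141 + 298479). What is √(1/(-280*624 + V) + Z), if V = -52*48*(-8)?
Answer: I*√26681177712930/2440342320 ≈ 0.0021167*I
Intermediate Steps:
V = 19968 (V = -2496*(-8) = 19968)
Z = 1/504620 ≈ 1.9817e-6
√(1/(-280*624 + V) + Z) = √(1/(-280*624 + 19968) + 1/504620) = √(1/(-174720 + 19968) + 1/504620) = √(1/(-154752) + 1/504620) = √(-1/154752 + 1/504620) = √(-87467/19522738560) = I*√26681177712930/2440342320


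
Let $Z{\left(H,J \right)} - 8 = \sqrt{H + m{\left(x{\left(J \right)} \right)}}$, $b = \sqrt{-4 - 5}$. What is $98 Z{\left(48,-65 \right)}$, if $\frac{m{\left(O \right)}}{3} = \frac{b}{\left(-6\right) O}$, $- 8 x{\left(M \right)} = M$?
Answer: $784 + \frac{196 \sqrt{50700 - 195 i}}{65} \approx 1463.0 - 1.3057 i$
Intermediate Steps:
$x{\left(M \right)} = - \frac{M}{8}$
$b = 3 i$ ($b = \sqrt{-9} = 3 i \approx 3.0 i$)
$m{\left(O \right)} = - \frac{3 i}{2 O}$ ($m{\left(O \right)} = 3 \frac{3 i}{\left(-6\right) O} = 3 \cdot 3 i \left(- \frac{1}{6 O}\right) = 3 \left(- \frac{i}{2 O}\right) = - \frac{3 i}{2 O}$)
$Z{\left(H,J \right)} = 8 + \sqrt{H + \frac{12 i}{J}}$ ($Z{\left(H,J \right)} = 8 + \sqrt{H - \frac{3 i}{2 \left(- \frac{J}{8}\right)}} = 8 + \sqrt{H - \frac{3 i \left(- \frac{8}{J}\right)}{2}} = 8 + \sqrt{H + \frac{12 i}{J}}$)
$98 Z{\left(48,-65 \right)} = 98 \left(8 + \sqrt{48 + \frac{12 i}{-65}}\right) = 98 \left(8 + \sqrt{48 + 12 i \left(- \frac{1}{65}\right)}\right) = 98 \left(8 + \sqrt{48 - \frac{12 i}{65}}\right) = 784 + 98 \sqrt{48 - \frac{12 i}{65}}$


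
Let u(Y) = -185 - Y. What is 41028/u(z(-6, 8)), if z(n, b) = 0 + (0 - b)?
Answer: -13676/59 ≈ -231.80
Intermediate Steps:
z(n, b) = -b (z(n, b) = 0 - b = -b)
41028/u(z(-6, 8)) = 41028/(-185 - (-1)*8) = 41028/(-185 - 1*(-8)) = 41028/(-185 + 8) = 41028/(-177) = 41028*(-1/177) = -13676/59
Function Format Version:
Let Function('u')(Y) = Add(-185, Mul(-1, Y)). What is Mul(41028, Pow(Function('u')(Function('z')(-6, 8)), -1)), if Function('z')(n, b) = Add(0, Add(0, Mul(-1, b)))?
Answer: Rational(-13676, 59) ≈ -231.80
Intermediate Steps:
Function('z')(n, b) = Mul(-1, b) (Function('z')(n, b) = Add(0, Mul(-1, b)) = Mul(-1, b))
Mul(41028, Pow(Function('u')(Function('z')(-6, 8)), -1)) = Mul(41028, Pow(Add(-185, Mul(-1, Mul(-1, 8))), -1)) = Mul(41028, Pow(Add(-185, Mul(-1, -8)), -1)) = Mul(41028, Pow(Add(-185, 8), -1)) = Mul(41028, Pow(-177, -1)) = Mul(41028, Rational(-1, 177)) = Rational(-13676, 59)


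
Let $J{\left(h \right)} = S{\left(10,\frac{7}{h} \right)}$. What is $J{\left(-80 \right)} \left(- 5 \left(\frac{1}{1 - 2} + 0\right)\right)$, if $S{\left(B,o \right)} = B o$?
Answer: $- \frac{35}{8} \approx -4.375$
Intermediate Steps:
$J{\left(h \right)} = \frac{70}{h}$ ($J{\left(h \right)} = 10 \frac{7}{h} = \frac{70}{h}$)
$J{\left(-80 \right)} \left(- 5 \left(\frac{1}{1 - 2} + 0\right)\right) = \frac{70}{-80} \left(- 5 \left(\frac{1}{1 - 2} + 0\right)\right) = 70 \left(- \frac{1}{80}\right) \left(- 5 \left(\frac{1}{-1} + 0\right)\right) = - \frac{7 \left(- 5 \left(-1 + 0\right)\right)}{8} = - \frac{7 \left(\left(-5\right) \left(-1\right)\right)}{8} = \left(- \frac{7}{8}\right) 5 = - \frac{35}{8}$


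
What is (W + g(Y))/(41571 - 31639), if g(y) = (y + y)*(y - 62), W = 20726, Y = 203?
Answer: 19493/2483 ≈ 7.8506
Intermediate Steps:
g(y) = 2*y*(-62 + y) (g(y) = (2*y)*(-62 + y) = 2*y*(-62 + y))
(W + g(Y))/(41571 - 31639) = (20726 + 2*203*(-62 + 203))/(41571 - 31639) = (20726 + 2*203*141)/9932 = (20726 + 57246)*(1/9932) = 77972*(1/9932) = 19493/2483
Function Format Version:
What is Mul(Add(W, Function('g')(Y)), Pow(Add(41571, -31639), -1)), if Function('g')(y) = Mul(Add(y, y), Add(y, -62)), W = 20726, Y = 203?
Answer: Rational(19493, 2483) ≈ 7.8506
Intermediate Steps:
Function('g')(y) = Mul(2, y, Add(-62, y)) (Function('g')(y) = Mul(Mul(2, y), Add(-62, y)) = Mul(2, y, Add(-62, y)))
Mul(Add(W, Function('g')(Y)), Pow(Add(41571, -31639), -1)) = Mul(Add(20726, Mul(2, 203, Add(-62, 203))), Pow(Add(41571, -31639), -1)) = Mul(Add(20726, Mul(2, 203, 141)), Pow(9932, -1)) = Mul(Add(20726, 57246), Rational(1, 9932)) = Mul(77972, Rational(1, 9932)) = Rational(19493, 2483)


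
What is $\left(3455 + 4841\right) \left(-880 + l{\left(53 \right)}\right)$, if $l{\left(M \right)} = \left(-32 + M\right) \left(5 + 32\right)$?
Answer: $-854488$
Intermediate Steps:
$l{\left(M \right)} = -1184 + 37 M$ ($l{\left(M \right)} = \left(-32 + M\right) 37 = -1184 + 37 M$)
$\left(3455 + 4841\right) \left(-880 + l{\left(53 \right)}\right) = \left(3455 + 4841\right) \left(-880 + \left(-1184 + 37 \cdot 53\right)\right) = 8296 \left(-880 + \left(-1184 + 1961\right)\right) = 8296 \left(-880 + 777\right) = 8296 \left(-103\right) = -854488$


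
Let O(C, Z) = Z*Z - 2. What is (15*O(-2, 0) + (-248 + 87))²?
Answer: 36481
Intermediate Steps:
O(C, Z) = -2 + Z² (O(C, Z) = Z² - 2 = -2 + Z²)
(15*O(-2, 0) + (-248 + 87))² = (15*(-2 + 0²) + (-248 + 87))² = (15*(-2 + 0) - 161)² = (15*(-2) - 161)² = (-30 - 161)² = (-191)² = 36481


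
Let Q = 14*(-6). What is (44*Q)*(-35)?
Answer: 129360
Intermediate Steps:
Q = -84
(44*Q)*(-35) = (44*(-84))*(-35) = -3696*(-35) = 129360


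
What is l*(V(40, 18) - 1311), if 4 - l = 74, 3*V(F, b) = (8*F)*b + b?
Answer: -43050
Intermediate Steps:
V(F, b) = b/3 + 8*F*b/3 (V(F, b) = ((8*F)*b + b)/3 = (8*F*b + b)/3 = (b + 8*F*b)/3 = b/3 + 8*F*b/3)
l = -70 (l = 4 - 1*74 = 4 - 74 = -70)
l*(V(40, 18) - 1311) = -70*((⅓)*18*(1 + 8*40) - 1311) = -70*((⅓)*18*(1 + 320) - 1311) = -70*((⅓)*18*321 - 1311) = -70*(1926 - 1311) = -70*615 = -43050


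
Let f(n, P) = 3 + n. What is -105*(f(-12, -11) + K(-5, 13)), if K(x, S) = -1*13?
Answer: 2310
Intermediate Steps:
K(x, S) = -13
-105*(f(-12, -11) + K(-5, 13)) = -105*((3 - 12) - 13) = -105*(-9 - 13) = -105*(-22) = 2310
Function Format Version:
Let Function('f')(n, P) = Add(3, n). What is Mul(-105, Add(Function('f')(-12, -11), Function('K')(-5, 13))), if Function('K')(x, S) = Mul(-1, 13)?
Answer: 2310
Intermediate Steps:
Function('K')(x, S) = -13
Mul(-105, Add(Function('f')(-12, -11), Function('K')(-5, 13))) = Mul(-105, Add(Add(3, -12), -13)) = Mul(-105, Add(-9, -13)) = Mul(-105, -22) = 2310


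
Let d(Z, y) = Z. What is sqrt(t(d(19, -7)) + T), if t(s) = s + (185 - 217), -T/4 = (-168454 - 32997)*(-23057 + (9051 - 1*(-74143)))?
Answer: sqrt(48458635135) ≈ 2.2013e+5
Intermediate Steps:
T = 48458635148 (T = -4*(-168454 - 32997)*(-23057 + (9051 - 1*(-74143))) = -(-805804)*(-23057 + (9051 + 74143)) = -(-805804)*(-23057 + 83194) = -(-805804)*60137 = -4*(-12114658787) = 48458635148)
t(s) = -32 + s (t(s) = s - 32 = -32 + s)
sqrt(t(d(19, -7)) + T) = sqrt((-32 + 19) + 48458635148) = sqrt(-13 + 48458635148) = sqrt(48458635135)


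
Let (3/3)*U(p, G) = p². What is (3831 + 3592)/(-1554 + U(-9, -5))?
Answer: -7423/1473 ≈ -5.0394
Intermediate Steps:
U(p, G) = p²
(3831 + 3592)/(-1554 + U(-9, -5)) = (3831 + 3592)/(-1554 + (-9)²) = 7423/(-1554 + 81) = 7423/(-1473) = 7423*(-1/1473) = -7423/1473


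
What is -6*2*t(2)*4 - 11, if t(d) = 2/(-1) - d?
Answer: 181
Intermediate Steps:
t(d) = -2 - d (t(d) = 2*(-1) - d = -2 - d)
-6*2*t(2)*4 - 11 = -6*2*(-2 - 1*2)*4 - 11 = -6*2*(-2 - 2)*4 - 11 = -6*2*(-4)*4 - 11 = -(-48)*4 - 11 = -6*(-32) - 11 = 192 - 11 = 181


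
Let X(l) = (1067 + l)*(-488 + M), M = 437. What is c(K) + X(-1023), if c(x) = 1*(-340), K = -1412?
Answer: -2584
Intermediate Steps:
c(x) = -340
X(l) = -54417 - 51*l (X(l) = (1067 + l)*(-488 + 437) = (1067 + l)*(-51) = -54417 - 51*l)
c(K) + X(-1023) = -340 + (-54417 - 51*(-1023)) = -340 + (-54417 + 52173) = -340 - 2244 = -2584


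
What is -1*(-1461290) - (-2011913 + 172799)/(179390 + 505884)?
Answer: 500692941287/342637 ≈ 1.4613e+6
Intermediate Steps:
-1*(-1461290) - (-2011913 + 172799)/(179390 + 505884) = 1461290 - (-1839114)/685274 = 1461290 - 1*(-919557/342637) = 1461290 + 919557/342637 = 500692941287/342637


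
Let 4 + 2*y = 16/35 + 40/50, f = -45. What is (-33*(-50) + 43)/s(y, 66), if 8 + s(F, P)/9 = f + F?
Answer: -59255/17127 ≈ -3.4597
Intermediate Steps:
y = -48/35 (y = -2 + (16/35 + 40/50)/2 = -2 + (16*(1/35) + 40*(1/50))/2 = -2 + (16/35 + 4/5)/2 = -2 + (1/2)*(44/35) = -2 + 22/35 = -48/35 ≈ -1.3714)
s(F, P) = -477 + 9*F (s(F, P) = -72 + 9*(-45 + F) = -72 + (-405 + 9*F) = -477 + 9*F)
(-33*(-50) + 43)/s(y, 66) = (-33*(-50) + 43)/(-477 + 9*(-48/35)) = (1650 + 43)/(-477 - 432/35) = 1693/(-17127/35) = 1693*(-35/17127) = -59255/17127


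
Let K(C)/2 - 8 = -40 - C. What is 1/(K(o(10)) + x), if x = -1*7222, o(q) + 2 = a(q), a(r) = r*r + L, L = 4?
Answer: -1/7490 ≈ -0.00013351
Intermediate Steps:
a(r) = 4 + r² (a(r) = r*r + 4 = r² + 4 = 4 + r²)
o(q) = 2 + q² (o(q) = -2 + (4 + q²) = 2 + q²)
K(C) = -64 - 2*C (K(C) = 16 + 2*(-40 - C) = 16 + (-80 - 2*C) = -64 - 2*C)
x = -7222
1/(K(o(10)) + x) = 1/((-64 - 2*(2 + 10²)) - 7222) = 1/((-64 - 2*(2 + 100)) - 7222) = 1/((-64 - 2*102) - 7222) = 1/((-64 - 204) - 7222) = 1/(-268 - 7222) = 1/(-7490) = -1/7490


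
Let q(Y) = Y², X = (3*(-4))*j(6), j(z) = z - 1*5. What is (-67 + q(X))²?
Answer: 5929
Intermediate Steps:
j(z) = -5 + z (j(z) = z - 5 = -5 + z)
X = -12 (X = (3*(-4))*(-5 + 6) = -12*1 = -12)
(-67 + q(X))² = (-67 + (-12)²)² = (-67 + 144)² = 77² = 5929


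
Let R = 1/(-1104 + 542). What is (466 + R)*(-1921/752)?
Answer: -503092611/422624 ≈ -1190.4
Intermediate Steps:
R = -1/562 (R = 1/(-562) = -1/562 ≈ -0.0017794)
(466 + R)*(-1921/752) = (466 - 1/562)*(-1921/752) = 261891*(-1921*1/752)/562 = (261891/562)*(-1921/752) = -503092611/422624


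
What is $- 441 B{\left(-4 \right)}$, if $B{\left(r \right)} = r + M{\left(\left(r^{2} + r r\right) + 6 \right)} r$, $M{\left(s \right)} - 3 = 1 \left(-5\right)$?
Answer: $-1764$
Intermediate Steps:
$M{\left(s \right)} = -2$ ($M{\left(s \right)} = 3 + 1 \left(-5\right) = 3 - 5 = -2$)
$B{\left(r \right)} = - r$ ($B{\left(r \right)} = r - 2 r = - r$)
$- 441 B{\left(-4 \right)} = - 441 \left(\left(-1\right) \left(-4\right)\right) = \left(-441\right) 4 = -1764$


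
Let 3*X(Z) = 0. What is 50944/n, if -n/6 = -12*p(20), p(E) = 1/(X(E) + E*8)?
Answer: 1018880/9 ≈ 1.1321e+5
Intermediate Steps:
X(Z) = 0 (X(Z) = (⅓)*0 = 0)
p(E) = 1/(8*E) (p(E) = 1/(0 + E*8) = 1/(0 + 8*E) = 1/(8*E))
n = 9/20 (n = -(-72)*(⅛)/20 = -(-72)*(⅛)*(1/20) = -(-72)/160 = -6*(-3/40) = 9/20 ≈ 0.45000)
50944/n = 50944/(9/20) = 50944*(20/9) = 1018880/9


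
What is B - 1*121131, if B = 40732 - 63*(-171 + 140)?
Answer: -78446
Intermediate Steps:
B = 42685 (B = 40732 - 63*(-31) = 40732 + 1953 = 42685)
B - 1*121131 = 42685 - 1*121131 = 42685 - 121131 = -78446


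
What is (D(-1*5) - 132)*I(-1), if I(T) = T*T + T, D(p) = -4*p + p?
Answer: 0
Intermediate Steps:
D(p) = -3*p
I(T) = T + T² (I(T) = T² + T = T + T²)
(D(-1*5) - 132)*I(-1) = (-(-3)*5 - 132)*(-(1 - 1)) = (-3*(-5) - 132)*(-1*0) = (15 - 132)*0 = -117*0 = 0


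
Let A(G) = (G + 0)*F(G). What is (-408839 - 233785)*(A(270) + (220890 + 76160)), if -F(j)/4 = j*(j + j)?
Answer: 100999254076800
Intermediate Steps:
F(j) = -8*j**2 (F(j) = -4*j*(j + j) = -4*j*2*j = -8*j**2)
A(G) = -8*G**3 (A(G) = (G + 0)*(-8*G**2) = G*(-8*G**2) = -8*G**3)
(-408839 - 233785)*(A(270) + (220890 + 76160)) = (-408839 - 233785)*(-8*270**3 + (220890 + 76160)) = -642624*(-8*19683000 + 297050) = -642624*(-157464000 + 297050) = -642624*(-157166950) = 100999254076800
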